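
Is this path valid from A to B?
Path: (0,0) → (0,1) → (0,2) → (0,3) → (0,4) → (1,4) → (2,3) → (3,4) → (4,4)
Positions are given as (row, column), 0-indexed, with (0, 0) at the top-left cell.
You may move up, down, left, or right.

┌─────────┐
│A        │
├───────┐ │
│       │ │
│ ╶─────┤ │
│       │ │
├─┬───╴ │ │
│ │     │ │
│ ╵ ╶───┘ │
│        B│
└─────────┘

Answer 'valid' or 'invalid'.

Checking path validity:
Result: Invalid move at step 6: cannot move from (1, 4) to (2, 3).

invalid

Correct solution:

┌─────────┐
│A → → → ↓│
├───────┐ │
│       │↓│
│ ╶─────┤ │
│       │↓│
├─┬───╴ │ │
│ │     │↓│
│ ╵ ╶───┘ │
│        B│
└─────────┘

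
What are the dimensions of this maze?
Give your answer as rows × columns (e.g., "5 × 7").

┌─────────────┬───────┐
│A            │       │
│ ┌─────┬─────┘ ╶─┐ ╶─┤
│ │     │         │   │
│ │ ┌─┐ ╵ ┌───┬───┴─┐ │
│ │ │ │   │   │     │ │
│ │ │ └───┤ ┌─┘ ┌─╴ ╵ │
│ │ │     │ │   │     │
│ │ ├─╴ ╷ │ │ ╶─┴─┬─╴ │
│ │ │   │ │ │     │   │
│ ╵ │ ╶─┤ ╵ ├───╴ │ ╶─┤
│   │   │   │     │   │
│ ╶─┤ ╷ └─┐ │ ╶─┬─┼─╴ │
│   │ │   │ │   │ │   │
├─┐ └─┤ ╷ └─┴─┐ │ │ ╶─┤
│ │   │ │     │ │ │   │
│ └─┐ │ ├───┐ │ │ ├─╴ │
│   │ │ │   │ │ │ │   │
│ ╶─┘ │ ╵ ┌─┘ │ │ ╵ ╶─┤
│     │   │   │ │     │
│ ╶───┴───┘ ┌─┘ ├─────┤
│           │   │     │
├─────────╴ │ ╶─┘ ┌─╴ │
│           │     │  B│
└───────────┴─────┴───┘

Counting the maze dimensions:
Rows (vertical): 12
Columns (horizontal): 11
Dimensions: 12 × 11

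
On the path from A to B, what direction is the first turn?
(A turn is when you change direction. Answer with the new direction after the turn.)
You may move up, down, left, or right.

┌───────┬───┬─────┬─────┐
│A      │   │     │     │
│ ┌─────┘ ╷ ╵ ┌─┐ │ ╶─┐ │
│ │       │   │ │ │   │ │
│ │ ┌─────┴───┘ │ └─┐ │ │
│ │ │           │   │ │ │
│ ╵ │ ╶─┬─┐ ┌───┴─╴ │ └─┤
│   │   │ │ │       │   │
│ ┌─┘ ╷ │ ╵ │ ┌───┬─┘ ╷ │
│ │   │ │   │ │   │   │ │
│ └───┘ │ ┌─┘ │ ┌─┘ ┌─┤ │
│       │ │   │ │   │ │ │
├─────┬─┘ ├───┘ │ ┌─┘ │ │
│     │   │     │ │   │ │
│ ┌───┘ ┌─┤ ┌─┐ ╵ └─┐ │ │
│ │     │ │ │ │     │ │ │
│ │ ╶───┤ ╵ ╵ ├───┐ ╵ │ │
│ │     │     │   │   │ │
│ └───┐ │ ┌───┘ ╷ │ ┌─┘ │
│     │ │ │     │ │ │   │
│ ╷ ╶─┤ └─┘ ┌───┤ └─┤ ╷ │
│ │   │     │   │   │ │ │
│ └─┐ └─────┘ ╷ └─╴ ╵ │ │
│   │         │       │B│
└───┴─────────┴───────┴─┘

Directions: down, down, down, down, down, right, right, right, up, up, left, up, right, right, right, down, down, left, down, down, left, down, left, left, down, right, right, down, down, right, right, up, right, right, up, right, down, down, right, down, right, up, up, right, down, down
First turn direction: right

Solution:

┌───────┬───┬─────┬─────┐
│A      │   │     │     │
│ ┌─────┘ ╷ ╵ ┌─┐ │ ╶─┐ │
│↓│       │   │ │ │   │ │
│ │ ┌─────┴───┘ │ └─┐ │ │
│↓│ │↱ → → ↓    │   │ │ │
│ ╵ │ ╶─┬─┐ ┌───┴─╴ │ └─┤
│↓  │↑ ↰│ │↓│       │   │
│ ┌─┘ ╷ │ ╵ │ ┌───┬─┘ ╷ │
│↓│   │↑│↓ ↲│ │   │   │ │
│ └───┘ │ ┌─┘ │ ┌─┘ ┌─┤ │
│↳ → → ↑│↓│   │ │   │ │ │
├─────┬─┘ ├───┘ │ ┌─┘ │ │
│     │↓ ↲│     │ │   │ │
│ ┌───┘ ┌─┤ ┌─┐ ╵ └─┐ │ │
│ │↓ ← ↲│ │ │ │     │ │ │
│ │ ╶───┤ ╵ ╵ ├───┐ ╵ │ │
│ │↳ → ↓│     │↱ ↓│   │ │
│ └───┐ │ ┌───┘ ╷ │ ┌─┘ │
│     │↓│ │↱ → ↑│↓│ │↱ ↓│
│ ╷ ╶─┤ └─┘ ┌───┤ └─┤ ╷ │
│ │   │↳ → ↑│   │↳ ↓│↑│↓│
│ └─┐ └─────┘ ╷ └─╴ ╵ │ │
│   │         │    ↳ ↑│B│
└───┴─────────┴───────┴─┘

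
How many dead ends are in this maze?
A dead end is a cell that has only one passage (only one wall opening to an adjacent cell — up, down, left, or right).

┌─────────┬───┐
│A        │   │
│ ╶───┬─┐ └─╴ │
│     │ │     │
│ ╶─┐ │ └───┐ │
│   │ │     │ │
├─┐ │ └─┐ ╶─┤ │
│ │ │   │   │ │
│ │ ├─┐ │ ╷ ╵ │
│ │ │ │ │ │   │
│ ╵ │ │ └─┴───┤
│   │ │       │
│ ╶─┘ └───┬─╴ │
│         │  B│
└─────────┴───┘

Checking each cell for number of passages:

Dead ends found at positions:
  (0, 5)
  (1, 3)
  (2, 5)
  (3, 0)
  (4, 2)
  (4, 4)
  (6, 4)
  (6, 5)
Total dead ends: 8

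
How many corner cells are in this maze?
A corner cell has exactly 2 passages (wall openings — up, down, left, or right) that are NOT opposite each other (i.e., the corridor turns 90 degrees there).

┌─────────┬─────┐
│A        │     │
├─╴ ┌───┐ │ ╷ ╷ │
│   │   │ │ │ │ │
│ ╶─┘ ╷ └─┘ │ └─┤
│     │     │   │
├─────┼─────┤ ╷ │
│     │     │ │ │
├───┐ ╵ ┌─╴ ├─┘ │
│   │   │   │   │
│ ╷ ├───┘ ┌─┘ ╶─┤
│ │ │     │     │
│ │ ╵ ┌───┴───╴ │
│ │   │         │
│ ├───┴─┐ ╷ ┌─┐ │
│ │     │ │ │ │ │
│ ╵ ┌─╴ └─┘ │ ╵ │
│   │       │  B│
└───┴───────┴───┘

Counting corner cells (2 non-opposite passages):
Total corners: 35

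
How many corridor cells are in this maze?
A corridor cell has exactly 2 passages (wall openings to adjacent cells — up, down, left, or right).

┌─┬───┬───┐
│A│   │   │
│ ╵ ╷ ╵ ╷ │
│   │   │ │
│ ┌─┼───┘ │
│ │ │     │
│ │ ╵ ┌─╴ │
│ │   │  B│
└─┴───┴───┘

Counting cells with exactly 2 passages:
Total corridor cells: 14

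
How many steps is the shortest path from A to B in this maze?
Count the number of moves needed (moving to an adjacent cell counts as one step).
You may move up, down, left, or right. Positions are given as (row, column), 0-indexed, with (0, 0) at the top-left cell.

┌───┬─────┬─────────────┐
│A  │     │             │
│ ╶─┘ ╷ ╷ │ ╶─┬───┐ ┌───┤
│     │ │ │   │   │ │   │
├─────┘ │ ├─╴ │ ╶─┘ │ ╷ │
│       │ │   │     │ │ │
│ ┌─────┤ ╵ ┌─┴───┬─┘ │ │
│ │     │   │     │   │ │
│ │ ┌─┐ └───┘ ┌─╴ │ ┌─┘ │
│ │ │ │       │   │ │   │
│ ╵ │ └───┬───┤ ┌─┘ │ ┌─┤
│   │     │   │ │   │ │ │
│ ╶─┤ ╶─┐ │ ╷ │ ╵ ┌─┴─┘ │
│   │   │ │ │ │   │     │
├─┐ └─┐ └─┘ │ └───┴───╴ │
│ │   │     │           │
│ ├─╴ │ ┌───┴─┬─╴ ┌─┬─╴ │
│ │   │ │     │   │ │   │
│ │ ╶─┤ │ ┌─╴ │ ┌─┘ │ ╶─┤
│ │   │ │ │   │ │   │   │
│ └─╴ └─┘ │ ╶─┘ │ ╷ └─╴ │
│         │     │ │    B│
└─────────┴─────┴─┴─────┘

Using BFS to find shortest path:
Start: (0, 0), End: (10, 11)
Path found:
(0,0) → (1,0) → (1,1) → (1,2) → (0,2) → (0,3) → (1,3) → (2,3) → (2,2) → (2,1) → (2,0) → (3,0) → (4,0) → (5,0) → (6,0) → (6,1) → (7,1) → (7,2) → (8,2) → (8,1) → (9,1) → (9,2) → (10,2) → (10,3) → (10,4) → (9,4) → (8,4) → (8,5) → (8,6) → (9,6) → (9,5) → (10,5) → (10,6) → (10,7) → (9,7) → (8,7) → (8,8) → (7,8) → (7,9) → (7,10) → (7,11) → (8,11) → (8,10) → (9,10) → (9,11) → (10,11)
Number of steps: 45

Solution:

┌───┬─────┬─────────────┐
│A  │↱ ↓  │             │
│ ╶─┘ ╷ ╷ │ ╶─┬───┐ ┌───┤
│↳ → ↑│↓│ │   │   │ │   │
├─────┘ │ ├─╴ │ ╶─┘ │ ╷ │
│↓ ← ← ↲│ │   │     │ │ │
│ ┌─────┤ ╵ ┌─┴───┬─┘ │ │
│↓│     │   │     │   │ │
│ │ ┌─┐ └───┘ ┌─╴ │ ┌─┘ │
│↓│ │ │       │   │ │   │
│ ╵ │ └───┬───┤ ┌─┘ │ ┌─┤
│↓  │     │   │ │   │ │ │
│ ╶─┤ ╶─┐ │ ╷ │ ╵ ┌─┴─┘ │
│↳ ↓│   │ │ │ │   │     │
├─┐ └─┐ └─┘ │ └───┴───╴ │
│ │↳ ↓│     │    ↱ → → ↓│
│ ├─╴ │ ┌───┴─┬─╴ ┌─┬─╴ │
│ │↓ ↲│ │↱ → ↓│↱ ↑│ │↓ ↲│
│ │ ╶─┤ │ ┌─╴ │ ┌─┘ │ ╶─┤
│ │↳ ↓│ │↑│↓ ↲│↑│   │↳ ↓│
│ └─╴ └─┘ │ ╶─┘ │ ╷ └─╴ │
│    ↳ → ↑│↳ → ↑│ │    B│
└─────────┴─────┴─┴─────┘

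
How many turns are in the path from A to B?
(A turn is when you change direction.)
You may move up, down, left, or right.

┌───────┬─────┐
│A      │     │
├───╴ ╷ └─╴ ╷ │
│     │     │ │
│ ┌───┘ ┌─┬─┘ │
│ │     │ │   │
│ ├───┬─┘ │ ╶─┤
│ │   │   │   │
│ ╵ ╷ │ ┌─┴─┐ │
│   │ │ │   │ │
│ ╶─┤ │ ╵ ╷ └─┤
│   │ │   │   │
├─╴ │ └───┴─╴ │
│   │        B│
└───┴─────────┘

Directions: right, right, down, left, left, down, down, down, right, up, right, down, down, down, right, right, right, right
Number of turns: 8

Solution:

┌───────┬─────┐
│A → ↓  │     │
├───╴ ╷ └─╴ ╷ │
│↓ ← ↲│     │ │
│ ┌───┘ ┌─┬─┘ │
│↓│     │ │   │
│ ├───┬─┘ │ ╶─┤
│↓│↱ ↓│   │   │
│ ╵ ╷ │ ┌─┴─┐ │
│↳ ↑│↓│ │   │ │
│ ╶─┤ │ ╵ ╷ └─┤
│   │↓│   │   │
├─╴ │ └───┴─╴ │
│   │↳ → → → B│
└───┴─────────┘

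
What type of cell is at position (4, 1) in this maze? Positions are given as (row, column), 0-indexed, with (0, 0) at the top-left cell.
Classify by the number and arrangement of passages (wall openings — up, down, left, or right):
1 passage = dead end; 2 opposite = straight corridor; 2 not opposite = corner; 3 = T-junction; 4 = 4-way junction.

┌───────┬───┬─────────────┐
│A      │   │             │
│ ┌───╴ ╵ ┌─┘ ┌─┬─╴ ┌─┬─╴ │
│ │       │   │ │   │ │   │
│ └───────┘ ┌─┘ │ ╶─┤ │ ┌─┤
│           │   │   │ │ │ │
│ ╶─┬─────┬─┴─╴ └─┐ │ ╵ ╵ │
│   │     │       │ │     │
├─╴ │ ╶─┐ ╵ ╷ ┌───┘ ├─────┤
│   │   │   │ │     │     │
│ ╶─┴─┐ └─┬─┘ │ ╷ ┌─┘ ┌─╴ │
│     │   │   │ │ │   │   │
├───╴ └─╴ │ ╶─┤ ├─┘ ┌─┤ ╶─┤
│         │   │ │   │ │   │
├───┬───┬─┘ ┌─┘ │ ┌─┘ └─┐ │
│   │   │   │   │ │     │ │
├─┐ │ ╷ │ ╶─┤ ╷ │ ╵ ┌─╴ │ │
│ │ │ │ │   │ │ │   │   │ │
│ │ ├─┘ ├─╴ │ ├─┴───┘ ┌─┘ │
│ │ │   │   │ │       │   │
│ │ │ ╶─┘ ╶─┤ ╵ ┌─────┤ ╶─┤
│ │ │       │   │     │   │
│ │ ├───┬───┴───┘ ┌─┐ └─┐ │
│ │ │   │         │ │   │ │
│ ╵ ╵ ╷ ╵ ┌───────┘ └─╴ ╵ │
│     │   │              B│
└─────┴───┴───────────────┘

Checking cell at (4, 1):
Number of passages: 2
Cell type: corner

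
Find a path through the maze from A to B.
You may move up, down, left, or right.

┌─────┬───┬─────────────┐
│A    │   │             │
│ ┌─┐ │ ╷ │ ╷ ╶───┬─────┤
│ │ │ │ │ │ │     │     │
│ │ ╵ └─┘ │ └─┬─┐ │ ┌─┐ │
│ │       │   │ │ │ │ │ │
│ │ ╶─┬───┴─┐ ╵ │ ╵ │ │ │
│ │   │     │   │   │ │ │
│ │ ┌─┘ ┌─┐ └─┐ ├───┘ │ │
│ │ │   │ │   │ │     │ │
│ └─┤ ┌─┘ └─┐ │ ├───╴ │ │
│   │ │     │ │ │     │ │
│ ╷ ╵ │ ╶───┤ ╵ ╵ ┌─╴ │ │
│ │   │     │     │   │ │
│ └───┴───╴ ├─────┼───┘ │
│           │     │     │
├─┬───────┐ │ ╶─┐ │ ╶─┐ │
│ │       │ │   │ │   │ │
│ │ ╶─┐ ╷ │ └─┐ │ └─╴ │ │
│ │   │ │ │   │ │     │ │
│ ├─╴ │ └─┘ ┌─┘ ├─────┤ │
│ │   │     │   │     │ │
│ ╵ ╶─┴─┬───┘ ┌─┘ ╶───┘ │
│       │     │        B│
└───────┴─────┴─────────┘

Finding the shortest path through the maze:
Path length: 48 steps
Directions: down → down → down → down → down → right → down → right → up → up → right → up → right → right → down → right → down → down → right → up → up → up → left → up → left → up → up → right → down → right → right → down → down → right → up → up → right → right → down → down → down → down → down → down → down → down → down → down

Solution:

┌─────┬───┬─────────────┐
│A    │   │↱ ↓          │
│ ┌─┐ │ ╷ │ ╷ ╶───┬─────┤
│↓│ │ │ │ │↑│↳ → ↓│↱ → ↓│
│ │ ╵ └─┘ │ └─┬─┐ │ ┌─┐ │
│↓│       │↑ ↰│ │↓│↑│ │↓│
│ │ ╶─┬───┴─┐ ╵ │ ╵ │ │ │
│↓│   │↱ → ↓│↑ ↰│↳ ↑│ │↓│
│ │ ┌─┘ ┌─┐ └─┐ ├───┘ │ │
│↓│ │↱ ↑│ │↳ ↓│↑│     │↓│
│ └─┤ ┌─┘ └─┐ │ ├───╴ │ │
│↳ ↓│↑│     │↓│↑│     │↓│
│ ╷ ╵ │ ╶───┤ ╵ ╵ ┌─╴ │ │
│ │↳ ↑│     │↳ ↑  │   │↓│
│ └───┴───╴ ├─────┼───┘ │
│           │     │    ↓│
├─┬───────┐ │ ╶─┐ │ ╶─┐ │
│ │       │ │   │ │   │↓│
│ │ ╶─┐ ╷ │ └─┐ │ └─╴ │ │
│ │   │ │ │   │ │     │↓│
│ ├─╴ │ └─┘ ┌─┘ ├─────┤ │
│ │   │     │   │     │↓│
│ ╵ ╶─┴─┬───┘ ┌─┘ ╶───┘ │
│       │     │        B│
└───────┴─────┴─────────┘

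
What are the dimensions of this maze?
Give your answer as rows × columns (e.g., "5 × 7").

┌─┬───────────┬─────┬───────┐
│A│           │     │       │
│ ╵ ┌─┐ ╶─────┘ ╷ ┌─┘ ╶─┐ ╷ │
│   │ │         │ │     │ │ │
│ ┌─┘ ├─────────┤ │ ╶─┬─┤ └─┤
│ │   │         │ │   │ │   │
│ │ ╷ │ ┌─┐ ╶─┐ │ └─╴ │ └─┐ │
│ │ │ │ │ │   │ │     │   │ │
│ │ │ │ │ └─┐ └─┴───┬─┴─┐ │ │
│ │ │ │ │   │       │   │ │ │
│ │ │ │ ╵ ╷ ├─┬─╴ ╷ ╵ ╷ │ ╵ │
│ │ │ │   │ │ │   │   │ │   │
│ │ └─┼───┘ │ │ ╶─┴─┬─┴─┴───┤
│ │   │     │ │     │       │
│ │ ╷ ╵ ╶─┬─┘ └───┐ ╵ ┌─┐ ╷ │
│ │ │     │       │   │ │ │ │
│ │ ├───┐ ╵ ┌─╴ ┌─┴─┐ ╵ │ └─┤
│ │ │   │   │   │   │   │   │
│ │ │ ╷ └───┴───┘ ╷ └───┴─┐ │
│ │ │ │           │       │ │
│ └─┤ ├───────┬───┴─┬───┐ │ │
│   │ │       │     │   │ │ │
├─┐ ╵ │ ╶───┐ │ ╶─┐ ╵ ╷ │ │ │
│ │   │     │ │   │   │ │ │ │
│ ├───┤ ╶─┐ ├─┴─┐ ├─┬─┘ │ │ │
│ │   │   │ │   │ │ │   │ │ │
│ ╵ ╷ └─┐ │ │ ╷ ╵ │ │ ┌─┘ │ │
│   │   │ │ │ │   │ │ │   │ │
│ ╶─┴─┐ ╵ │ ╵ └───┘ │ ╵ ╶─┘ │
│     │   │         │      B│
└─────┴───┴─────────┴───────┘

Counting the maze dimensions:
Rows (vertical): 15
Columns (horizontal): 14
Dimensions: 15 × 14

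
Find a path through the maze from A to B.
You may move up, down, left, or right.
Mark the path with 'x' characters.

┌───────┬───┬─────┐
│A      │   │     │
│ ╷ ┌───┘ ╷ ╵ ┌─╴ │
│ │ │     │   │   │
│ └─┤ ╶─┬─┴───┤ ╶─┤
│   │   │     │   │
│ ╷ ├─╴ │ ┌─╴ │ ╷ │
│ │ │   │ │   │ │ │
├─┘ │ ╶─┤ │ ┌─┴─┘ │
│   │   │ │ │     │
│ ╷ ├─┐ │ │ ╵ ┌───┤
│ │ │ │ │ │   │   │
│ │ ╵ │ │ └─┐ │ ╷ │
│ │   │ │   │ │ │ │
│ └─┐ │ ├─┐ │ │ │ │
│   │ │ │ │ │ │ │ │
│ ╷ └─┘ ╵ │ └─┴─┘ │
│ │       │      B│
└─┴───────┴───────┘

Finding the shortest path through the maze:
Path length: 58 steps
Directions: down → down → right → down → down → left → down → down → down → right → down → right → right → up → up → up → up → left → up → right → up → left → up → right → right → up → right → down → right → up → right → right → down → left → down → right → down → down → left → left → down → left → up → up → right → up → left → left → down → down → down → down → right → down → down → right → right → right

Solution:

┌───────┬───┬─────┐
│A      │x x│x x x│
│ ╷ ┌───┘ ╷ ╵ ┌─╴ │
│x│ │x x x│x x│x x│
│ └─┤ ╶─┬─┴───┤ ╶─┤
│x x│x x│x x x│x x│
│ ╷ ├─╴ │ ┌─╴ │ ╷ │
│ │x│x x│x│x x│ │x│
├─┘ │ ╶─┤ │ ┌─┴─┘ │
│x x│x x│x│x│x x x│
│ ╷ ├─┐ │ │ ╵ ┌───┤
│x│ │ │x│x│x x│   │
│ │ ╵ │ │ └─┐ │ ╷ │
│x│   │x│x x│ │ │ │
│ └─┐ │ ├─┐ │ │ │ │
│x x│ │x│ │x│ │ │ │
│ ╷ └─┘ ╵ │ └─┴─┘ │
│ │x x x  │x x x B│
└─┴───────┴───────┘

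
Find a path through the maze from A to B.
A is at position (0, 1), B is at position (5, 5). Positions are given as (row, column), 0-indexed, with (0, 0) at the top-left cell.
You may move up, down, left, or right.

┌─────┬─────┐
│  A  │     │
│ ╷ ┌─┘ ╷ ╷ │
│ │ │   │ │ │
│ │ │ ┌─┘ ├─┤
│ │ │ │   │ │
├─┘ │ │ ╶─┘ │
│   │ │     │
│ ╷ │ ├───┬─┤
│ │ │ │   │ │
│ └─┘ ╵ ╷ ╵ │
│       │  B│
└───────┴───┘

Finding the shortest path from (0, 1) to (5, 5):
Path length: 13 steps
Directions: down → down → down → left → down → down → right → right → right → up → right → down → right

Solution:

┌─────┬─────┐
│  A  │     │
│ ╷ ┌─┘ ╷ ╷ │
│ │↓│   │ │ │
│ │ │ ┌─┘ ├─┤
│ │↓│ │   │ │
├─┘ │ │ ╶─┘ │
│↓ ↲│ │     │
│ ╷ │ ├───┬─┤
│↓│ │ │↱ ↓│ │
│ └─┘ ╵ ╷ ╵ │
│↳ → → ↑│↳ B│
└───────┴───┘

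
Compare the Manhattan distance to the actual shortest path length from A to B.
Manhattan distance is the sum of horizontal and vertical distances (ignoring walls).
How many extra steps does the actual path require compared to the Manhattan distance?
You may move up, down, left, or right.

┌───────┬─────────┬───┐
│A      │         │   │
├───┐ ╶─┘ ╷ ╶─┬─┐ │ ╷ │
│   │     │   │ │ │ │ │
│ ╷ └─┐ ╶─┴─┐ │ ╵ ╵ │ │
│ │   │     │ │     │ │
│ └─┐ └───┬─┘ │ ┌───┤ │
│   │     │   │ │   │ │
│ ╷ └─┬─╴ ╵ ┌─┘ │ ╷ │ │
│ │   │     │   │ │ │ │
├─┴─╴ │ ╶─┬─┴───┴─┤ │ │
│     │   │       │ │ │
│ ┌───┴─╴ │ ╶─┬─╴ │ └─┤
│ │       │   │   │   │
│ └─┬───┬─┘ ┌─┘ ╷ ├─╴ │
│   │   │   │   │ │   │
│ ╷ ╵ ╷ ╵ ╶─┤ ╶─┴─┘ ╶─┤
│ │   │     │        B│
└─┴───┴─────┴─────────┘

Manhattan distance: |8 - 0| + |10 - 0| = 18
Actual path length: 54
Extra steps: 54 - 18 = 36

Solution:

┌───────┬─────────┬───┐
│A → ↓  │↱ ↓      │   │
├───┐ ╶─┘ ╷ ╶─┬─┐ │ ╷ │
│↓ ↰│↳ → ↑│↳ ↓│ │ │ │ │
│ ╷ └─┐ ╶─┴─┐ │ ╵ ╵ │ │
│↓│↑ ↰│     │↓│     │ │
│ └─┐ └───┬─┘ │ ┌───┤ │
│↳ ↓│↑ ← ↰│↓ ↲│ │   │ │
│ ╷ └─┬─╴ ╵ ┌─┘ │ ╷ │ │
│ │↳ ↓│  ↑ ↲│   │ │ │ │
├─┴─╴ │ ╶─┬─┴───┴─┤ │ │
│↓ ← ↲│   │↱ → → ↓│ │ │
│ ┌───┴─╴ │ ╶─┬─╴ │ └─┤
│↓│       │↑  │↓ ↲│   │
│ └─┬───┬─┘ ┌─┘ ╷ ├─╴ │
│↳ ↓│↱ ↓│↱ ↑│↓ ↲│ │   │
│ ╷ ╵ ╷ ╵ ╶─┤ ╶─┴─┘ ╶─┤
│ │↳ ↑│↳ ↑  │↳ → → → B│
└─┴───┴─────┴─────────┘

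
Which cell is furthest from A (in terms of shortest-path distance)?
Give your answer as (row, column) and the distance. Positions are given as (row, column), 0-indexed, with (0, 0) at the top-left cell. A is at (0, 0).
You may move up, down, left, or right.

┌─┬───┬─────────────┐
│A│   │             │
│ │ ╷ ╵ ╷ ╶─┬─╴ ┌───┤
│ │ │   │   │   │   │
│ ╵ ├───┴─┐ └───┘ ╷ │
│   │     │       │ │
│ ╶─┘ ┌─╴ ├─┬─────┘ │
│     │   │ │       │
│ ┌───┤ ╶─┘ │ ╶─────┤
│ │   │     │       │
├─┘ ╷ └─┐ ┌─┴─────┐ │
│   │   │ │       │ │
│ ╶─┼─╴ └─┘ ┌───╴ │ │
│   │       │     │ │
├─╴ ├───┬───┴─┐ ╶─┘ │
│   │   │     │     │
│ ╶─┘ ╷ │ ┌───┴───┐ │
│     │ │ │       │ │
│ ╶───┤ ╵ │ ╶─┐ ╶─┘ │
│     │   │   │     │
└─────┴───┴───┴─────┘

Computing BFS distances from A to all cells:
Furthest cell: (7, 6)
Distance: 63 steps

Path from A to the furthest cell:

┌─┬───┬─────────────┐
│A│↱ ↓│↱ ↓          │
│ │ ╷ ╵ ╷ ╶─┬─╴ ┌───┤
│↓│↑│↳ ↑│↳ ↓│   │↱ ↓│
│ ╵ ├───┴─┐ └───┘ ╷ │
│↳ ↑│     │↳ → → ↑│↓│
│ ╶─┘ ┌─╴ ├─┬─────┘ │
│     │   │ │↓ ← ← ↲│
│ ┌───┤ ╶─┘ │ ╶─────┤
│ │↓ ↰│     │↳ → → ↓│
├─┘ ╷ └─┐ ┌─┴─────┐ │
│↓ ↲│↑ ↰│ │↓ ← ← ↰│↓│
│ ╶─┼─╴ └─┘ ┌───╴ │ │
│↳ ↓│  ↑ ← ↲│  ↱ ↑│↓│
├─╴ ├───┬───┴─┐ ╶─┘ │
│↓ ↲│↱ ↓│↱ → B│↑ ← ↲│
│ ╶─┘ ╷ │ ┌───┴───┐ │
│↳ → ↑│↓│↑│       │ │
│ ╶───┤ ╵ │ ╶─┐ ╶─┘ │
│     │↳ ↑│   │     │
└─────┴───┴───┴─────┘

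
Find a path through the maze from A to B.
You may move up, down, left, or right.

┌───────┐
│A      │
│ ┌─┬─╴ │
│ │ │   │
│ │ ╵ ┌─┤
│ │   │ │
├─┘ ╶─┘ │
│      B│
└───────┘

Finding the shortest path through the maze:
Path length: 10 steps
Directions: right → right → right → down → left → down → left → down → right → right

Solution:

┌───────┐
│A → → ↓│
│ ┌─┬─╴ │
│ │ │↓ ↲│
│ │ ╵ ┌─┤
│ │↓ ↲│ │
├─┘ ╶─┘ │
│  ↳ → B│
└───────┘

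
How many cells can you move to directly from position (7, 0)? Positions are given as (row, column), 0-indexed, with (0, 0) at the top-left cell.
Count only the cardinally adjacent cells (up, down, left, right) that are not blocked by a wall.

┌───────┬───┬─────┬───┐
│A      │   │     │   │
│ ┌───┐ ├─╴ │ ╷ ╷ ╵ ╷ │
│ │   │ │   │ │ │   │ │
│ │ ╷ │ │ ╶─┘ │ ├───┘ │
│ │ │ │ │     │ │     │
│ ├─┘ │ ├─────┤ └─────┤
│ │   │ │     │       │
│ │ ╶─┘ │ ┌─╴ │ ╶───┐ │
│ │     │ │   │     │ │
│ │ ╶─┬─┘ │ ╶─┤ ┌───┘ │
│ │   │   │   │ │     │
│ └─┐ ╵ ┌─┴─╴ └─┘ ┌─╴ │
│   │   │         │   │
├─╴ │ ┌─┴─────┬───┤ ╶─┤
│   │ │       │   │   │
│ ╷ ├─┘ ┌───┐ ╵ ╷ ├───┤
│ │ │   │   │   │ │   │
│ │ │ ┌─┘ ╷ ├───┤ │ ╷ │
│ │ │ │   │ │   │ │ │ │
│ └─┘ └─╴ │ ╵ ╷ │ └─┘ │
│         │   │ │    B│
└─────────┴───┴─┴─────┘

Checking passable neighbors of (7, 0):
Neighbors: (8, 0), (7, 1)
Count: 2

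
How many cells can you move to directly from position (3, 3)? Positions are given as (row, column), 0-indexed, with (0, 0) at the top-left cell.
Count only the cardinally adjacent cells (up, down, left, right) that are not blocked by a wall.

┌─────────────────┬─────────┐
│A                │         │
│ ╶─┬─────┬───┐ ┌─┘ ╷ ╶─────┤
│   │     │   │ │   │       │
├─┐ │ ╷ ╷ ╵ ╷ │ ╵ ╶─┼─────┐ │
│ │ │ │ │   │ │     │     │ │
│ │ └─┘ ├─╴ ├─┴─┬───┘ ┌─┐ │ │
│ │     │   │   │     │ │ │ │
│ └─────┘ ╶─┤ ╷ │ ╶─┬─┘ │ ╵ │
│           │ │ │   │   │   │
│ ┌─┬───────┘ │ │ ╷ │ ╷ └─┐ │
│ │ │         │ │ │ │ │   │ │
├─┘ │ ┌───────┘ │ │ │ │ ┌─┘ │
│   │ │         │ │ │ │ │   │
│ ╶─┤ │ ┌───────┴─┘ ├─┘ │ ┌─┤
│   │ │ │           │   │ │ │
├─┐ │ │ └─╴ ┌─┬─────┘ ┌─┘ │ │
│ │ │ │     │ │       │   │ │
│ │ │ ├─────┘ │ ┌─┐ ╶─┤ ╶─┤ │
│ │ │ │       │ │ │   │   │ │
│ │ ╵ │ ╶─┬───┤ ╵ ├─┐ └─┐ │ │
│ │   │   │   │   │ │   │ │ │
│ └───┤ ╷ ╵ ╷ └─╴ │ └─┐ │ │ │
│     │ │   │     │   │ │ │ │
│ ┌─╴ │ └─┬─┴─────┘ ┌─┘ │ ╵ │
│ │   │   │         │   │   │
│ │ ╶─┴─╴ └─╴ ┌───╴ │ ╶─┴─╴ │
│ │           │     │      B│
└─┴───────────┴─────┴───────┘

Checking passable neighbors of (3, 3):
Neighbors: (2, 3), (3, 2)
Count: 2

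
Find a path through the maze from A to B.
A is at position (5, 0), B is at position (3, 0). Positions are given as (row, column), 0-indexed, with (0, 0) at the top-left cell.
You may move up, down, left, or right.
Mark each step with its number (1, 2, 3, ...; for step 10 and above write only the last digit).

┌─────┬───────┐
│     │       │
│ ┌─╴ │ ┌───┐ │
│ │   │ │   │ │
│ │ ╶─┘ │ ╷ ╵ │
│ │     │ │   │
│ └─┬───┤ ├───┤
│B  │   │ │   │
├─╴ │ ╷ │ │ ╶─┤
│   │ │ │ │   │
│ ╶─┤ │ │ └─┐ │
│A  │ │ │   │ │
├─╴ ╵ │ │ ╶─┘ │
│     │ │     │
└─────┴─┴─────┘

Finding the shortest path from (5, 0) to (3, 0):
Path length: 4 steps
Directions: up → right → up → left

Solution:

┌─────┬───────┐
│     │       │
│ ┌─╴ │ ┌───┐ │
│ │   │ │   │ │
│ │ ╶─┘ │ ╷ ╵ │
│ │     │ │   │
│ └─┬───┤ ├───┤
│B 3│   │ │   │
├─╴ │ ╷ │ │ ╶─┤
│1 2│ │ │ │   │
│ ╶─┤ │ │ └─┐ │
│A  │ │ │   │ │
├─╴ ╵ │ │ ╶─┘ │
│     │ │     │
└─────┴─┴─────┘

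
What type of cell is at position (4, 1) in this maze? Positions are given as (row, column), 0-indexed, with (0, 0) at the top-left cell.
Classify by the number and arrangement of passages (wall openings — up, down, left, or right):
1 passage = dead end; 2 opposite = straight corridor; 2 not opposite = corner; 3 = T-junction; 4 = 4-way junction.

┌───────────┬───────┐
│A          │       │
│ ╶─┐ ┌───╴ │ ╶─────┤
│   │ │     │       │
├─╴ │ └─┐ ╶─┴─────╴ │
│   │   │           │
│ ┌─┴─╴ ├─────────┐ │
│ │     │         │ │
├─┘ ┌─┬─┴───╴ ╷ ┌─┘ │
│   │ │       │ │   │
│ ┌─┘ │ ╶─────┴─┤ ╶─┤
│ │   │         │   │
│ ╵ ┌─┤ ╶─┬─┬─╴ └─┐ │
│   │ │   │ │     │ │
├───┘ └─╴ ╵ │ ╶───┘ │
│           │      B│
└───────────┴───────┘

Checking cell at (4, 1):
Number of passages: 2
Cell type: corner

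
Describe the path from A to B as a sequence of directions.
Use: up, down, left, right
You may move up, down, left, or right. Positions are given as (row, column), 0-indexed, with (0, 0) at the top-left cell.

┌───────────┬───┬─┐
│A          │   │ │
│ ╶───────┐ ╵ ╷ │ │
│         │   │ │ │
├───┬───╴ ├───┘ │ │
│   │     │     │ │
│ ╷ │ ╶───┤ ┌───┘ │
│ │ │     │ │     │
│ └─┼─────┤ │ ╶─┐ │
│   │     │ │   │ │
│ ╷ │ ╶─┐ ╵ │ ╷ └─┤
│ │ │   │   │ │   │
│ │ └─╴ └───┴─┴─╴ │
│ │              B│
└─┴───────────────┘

Finding the path and converting it to directions:
Path through cells: (0,0) → (0,1) → (0,2) → (0,3) → (0,4) → (0,5) → (1,5) → (1,6) → (0,6) → (0,7) → (1,7) → (2,7) → (2,6) → (2,5) → (3,5) → (4,5) → (5,5) → (5,4) → (4,4) → (4,3) → (4,2) → (5,2) → (5,3) → (6,3) → (6,4) → (6,5) → (6,6) → (6,7) → (6,8)
Directions: right, right, right, right, right, down, right, up, right, down, down, left, left, down, down, down, left, up, left, left, down, right, down, right, right, right, right, right

Solution:

┌───────────┬───┬─┐
│A → → → → ↓│↱ ↓│ │
│ ╶───────┐ ╵ ╷ │ │
│         │↳ ↑│↓│ │
├───┬───╴ ├───┘ │ │
│   │     │↓ ← ↲│ │
│ ╷ │ ╶───┤ ┌───┘ │
│ │ │     │↓│     │
│ └─┼─────┤ │ ╶─┐ │
│   │↓ ← ↰│↓│   │ │
│ ╷ │ ╶─┐ ╵ │ ╷ └─┤
│ │ │↳ ↓│↑ ↲│ │   │
│ │ └─╴ └───┴─┴─╴ │
│ │    ↳ → → → → B│
└─┴───────────────┘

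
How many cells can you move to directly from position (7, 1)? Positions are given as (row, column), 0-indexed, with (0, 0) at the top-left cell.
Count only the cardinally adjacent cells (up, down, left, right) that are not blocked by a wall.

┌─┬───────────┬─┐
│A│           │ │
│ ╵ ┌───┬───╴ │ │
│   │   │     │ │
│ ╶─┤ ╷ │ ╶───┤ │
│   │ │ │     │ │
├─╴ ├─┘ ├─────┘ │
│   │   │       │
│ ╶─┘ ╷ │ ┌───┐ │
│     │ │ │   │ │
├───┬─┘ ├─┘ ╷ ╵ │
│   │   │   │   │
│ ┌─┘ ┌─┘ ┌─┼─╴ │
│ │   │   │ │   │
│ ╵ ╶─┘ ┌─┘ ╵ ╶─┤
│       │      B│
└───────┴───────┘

Checking passable neighbors of (7, 1):
Neighbors: (6, 1), (7, 0), (7, 2)
Count: 3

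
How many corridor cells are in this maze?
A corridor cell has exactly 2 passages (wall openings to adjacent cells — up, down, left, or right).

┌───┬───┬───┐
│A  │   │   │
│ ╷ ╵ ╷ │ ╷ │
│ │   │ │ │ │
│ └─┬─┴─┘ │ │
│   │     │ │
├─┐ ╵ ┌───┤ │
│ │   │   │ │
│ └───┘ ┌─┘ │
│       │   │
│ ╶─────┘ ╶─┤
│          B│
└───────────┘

Counting cells with exactly 2 passages:
Total corridor cells: 30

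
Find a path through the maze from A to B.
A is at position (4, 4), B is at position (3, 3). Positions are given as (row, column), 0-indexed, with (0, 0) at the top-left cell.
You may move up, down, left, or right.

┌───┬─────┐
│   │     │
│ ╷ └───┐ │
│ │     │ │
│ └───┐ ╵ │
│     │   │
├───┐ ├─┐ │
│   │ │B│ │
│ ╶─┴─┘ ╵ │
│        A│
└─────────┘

Finding the shortest path from (4, 4) to (3, 3):
Path length: 2 steps
Directions: left → up

Solution:

┌───┬─────┐
│   │     │
│ ╷ └───┐ │
│ │     │ │
│ └───┐ ╵ │
│     │   │
├───┐ ├─┐ │
│   │ │B│ │
│ ╶─┴─┘ ╵ │
│      ↑ A│
└─────────┘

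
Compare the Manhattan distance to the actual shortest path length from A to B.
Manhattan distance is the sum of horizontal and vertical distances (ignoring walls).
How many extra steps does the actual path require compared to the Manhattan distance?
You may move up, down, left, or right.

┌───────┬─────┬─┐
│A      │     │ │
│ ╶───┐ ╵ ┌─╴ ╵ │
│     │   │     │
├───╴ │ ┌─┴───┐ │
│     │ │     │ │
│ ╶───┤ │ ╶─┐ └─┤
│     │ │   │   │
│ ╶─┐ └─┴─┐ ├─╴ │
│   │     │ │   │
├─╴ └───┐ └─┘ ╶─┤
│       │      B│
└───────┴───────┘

Manhattan distance: |5 - 0| + |7 - 0| = 12
Actual path length: 16
Extra steps: 16 - 12 = 4

Solution:

┌───────┬─────┬─┐
│A      │     │ │
│ ╶───┐ ╵ ┌─╴ ╵ │
│↳ → ↓│   │     │
├───╴ │ ┌─┴───┐ │
│↓ ← ↲│ │     │ │
│ ╶───┤ │ ╶─┐ └─┤
│↳ → ↓│ │   │   │
│ ╶─┐ └─┴─┐ ├─╴ │
│   │↳ → ↓│ │   │
├─╴ └───┐ └─┘ ╶─┤
│       │↳ → → B│
└───────┴───────┘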